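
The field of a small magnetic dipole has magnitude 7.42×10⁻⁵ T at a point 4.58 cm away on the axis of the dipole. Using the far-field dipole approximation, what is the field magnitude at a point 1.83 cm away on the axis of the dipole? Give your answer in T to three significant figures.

B ≈ 0.00116 T

Dipole fields scale as 1/r³ in the far field; the geometry is the same at both points.
B₂ = B₁ · (r₁/r₂)³ = 7.42×10⁻⁵ · (4.58/1.83)³.
(r₁/r₂)³ = (2.503)³ = 15.68.
B₂ ≈ 0.001163 T.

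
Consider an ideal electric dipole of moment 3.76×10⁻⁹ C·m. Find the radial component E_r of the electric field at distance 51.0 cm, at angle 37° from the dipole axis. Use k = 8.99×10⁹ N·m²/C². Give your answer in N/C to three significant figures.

For a dipole, E_r = (2kp cosθ)/r³.
kp/r³ = (8.99×10⁹)(3.76×10⁻⁹)/(0.510)³ = 254.8 N/C.
E_r = 2·254.8·cos37° = 407.0 N/C.

E_r ≈ 407 N/C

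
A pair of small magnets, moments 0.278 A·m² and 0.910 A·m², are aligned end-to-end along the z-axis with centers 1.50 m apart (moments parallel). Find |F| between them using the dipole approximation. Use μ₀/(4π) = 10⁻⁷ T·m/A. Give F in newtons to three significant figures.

F ≈ 3.00×10⁻⁸ N

On-axis B of dipole 1: B = (μ₀/4π)·2m₁/r³. Force on dipole 2: F = m₂·dB/dr.
dB/dr = −(μ₀/4π)·6m₁/r⁴, so |F| = (μ₀/4π)·6m₁m₂/r⁴.
F = 6(10⁻⁷)(0.278)(0.910)/(1.50)⁴ = 2.998×10⁻⁸ N.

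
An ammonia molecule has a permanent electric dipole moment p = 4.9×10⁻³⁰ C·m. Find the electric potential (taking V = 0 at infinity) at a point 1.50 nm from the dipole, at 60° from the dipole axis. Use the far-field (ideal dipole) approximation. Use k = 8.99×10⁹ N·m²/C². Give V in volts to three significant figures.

The dipole potential is V = kp cosθ / r².
V = (8.99×10⁹)(4.90×10⁻³⁰)·cos60° / (1.50×10⁻⁹)² = 0.009789 V.

V ≈ 0.00979 V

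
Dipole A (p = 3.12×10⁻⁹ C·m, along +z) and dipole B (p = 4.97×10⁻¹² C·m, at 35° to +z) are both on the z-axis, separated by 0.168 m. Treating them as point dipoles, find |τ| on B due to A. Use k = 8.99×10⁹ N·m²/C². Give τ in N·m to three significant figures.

τ ≈ 3.37×10⁻⁸ N·m

The second dipole sits on the axis of the first, so the field there is axial: E₁ = 2kp₁/r³ along +z.
E₁ = 2(8.99×10⁹)(3.12×10⁻⁹)/(0.168)³ = 1.183×10⁴ N/C.
Torque on the second dipole: τ = p₂ E₁ sinθ.
τ = (4.97×10⁻¹²)(1.183×10⁴)·sin35° = 3.373×10⁻⁸ N·m.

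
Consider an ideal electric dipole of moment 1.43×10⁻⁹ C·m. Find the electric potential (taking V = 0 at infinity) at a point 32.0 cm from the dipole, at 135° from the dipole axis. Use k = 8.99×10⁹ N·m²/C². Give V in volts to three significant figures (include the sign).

The dipole potential is V = kp cosθ / r².
V = (8.99×10⁹)(1.43×10⁻⁹)·cos135° / (0.320)² = -88.77 V.

V ≈ -88.8 V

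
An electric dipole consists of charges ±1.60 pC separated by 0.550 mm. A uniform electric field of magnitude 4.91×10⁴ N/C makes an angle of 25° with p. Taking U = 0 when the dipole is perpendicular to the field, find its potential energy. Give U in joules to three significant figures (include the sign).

Dipole moment p = qd = (1.60×10⁻¹² C)(5.50×10⁻⁴ m) = 8.80×10⁻¹⁶ C·m.
U = −p·E = −pE cosθ.
U = −(8.80×10⁻¹⁶)(4.91×10⁴)·cos25° = -3.916×10⁻¹¹ J.

U ≈ -3.92×10⁻¹¹ J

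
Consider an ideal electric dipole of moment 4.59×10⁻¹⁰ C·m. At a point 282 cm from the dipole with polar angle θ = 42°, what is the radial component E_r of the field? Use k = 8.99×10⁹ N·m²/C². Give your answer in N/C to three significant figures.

E_r ≈ 0.273 N/C

For a dipole, E_r = (2kp cosθ)/r³.
kp/r³ = (8.99×10⁹)(4.59×10⁻¹⁰)/(2.82)³ = 0.1840 N/C.
E_r = 2·0.1840·cos42° = 0.2735 N/C.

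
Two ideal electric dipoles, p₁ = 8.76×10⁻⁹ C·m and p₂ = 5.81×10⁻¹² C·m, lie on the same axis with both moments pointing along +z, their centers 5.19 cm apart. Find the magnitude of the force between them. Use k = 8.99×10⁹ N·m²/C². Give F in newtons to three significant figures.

F ≈ 3.78×10⁻⁴ N

On-axis field of dipole 1 at distance r: E = 2kp₁/r³. Force on dipole 2 is F = p₂·dE/dr (gradient along axis).
dE/dr = −6kp₁/r⁴, so |F| = 6kp₁p₂/r⁴ (attractive for aligned moments).
F = 6(8.99×10⁹)(8.76×10⁻⁹)(5.81×10⁻¹²)/(0.0519)⁴ = 3.784×10⁻⁴ N.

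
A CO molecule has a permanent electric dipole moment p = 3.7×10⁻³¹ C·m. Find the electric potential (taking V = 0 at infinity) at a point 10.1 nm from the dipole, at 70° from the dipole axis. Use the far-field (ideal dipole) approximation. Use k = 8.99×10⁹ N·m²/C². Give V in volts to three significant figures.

The dipole potential is V = kp cosθ / r².
V = (8.99×10⁹)(3.70×10⁻³¹)·cos70° / (1.01×10⁻⁸)² = 1.115×10⁻⁵ V.

V ≈ 1.12×10⁻⁵ V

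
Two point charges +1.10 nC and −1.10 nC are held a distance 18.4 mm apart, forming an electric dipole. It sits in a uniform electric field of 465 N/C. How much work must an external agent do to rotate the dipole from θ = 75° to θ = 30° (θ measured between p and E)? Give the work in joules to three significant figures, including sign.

Dipole moment p = qd = (1.10×10⁻⁹ C)(0.0184 m) = 2.024×10⁻¹¹ C·m.
W_ext = ΔU = U(θ₂) − U(θ₁) = −pE cosθ₂ − (−pE cosθ₁) = pE(cosθ₁ − cosθ₂).
W = (2.024×10⁻¹¹)(465)·(cos75° − cos30°) = (9.412×10⁻⁹)·(-0.6072) = -5.715×10⁻⁹ J.

W ≈ -5.71×10⁻⁹ J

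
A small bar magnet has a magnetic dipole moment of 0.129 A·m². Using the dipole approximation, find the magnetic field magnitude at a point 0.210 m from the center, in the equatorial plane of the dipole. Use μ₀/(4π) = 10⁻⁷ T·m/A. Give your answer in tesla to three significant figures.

B ≈ 1.39×10⁻⁶ T

In the equatorial plane B = (μ₀/4π)·m/r³ (half the axial value).
B = (10⁻⁷)·(0.129) / (0.210)³ = 1.393×10⁻⁶ T.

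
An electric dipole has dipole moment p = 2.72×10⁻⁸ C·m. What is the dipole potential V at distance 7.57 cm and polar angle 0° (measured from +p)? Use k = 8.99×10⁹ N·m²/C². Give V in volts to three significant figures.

V ≈ 4.27×10⁴ V

The dipole potential is V = kp cosθ / r².
V = (8.99×10⁹)(2.72×10⁻⁸)·cos0° / (0.0757)² = 4.267×10⁴ V.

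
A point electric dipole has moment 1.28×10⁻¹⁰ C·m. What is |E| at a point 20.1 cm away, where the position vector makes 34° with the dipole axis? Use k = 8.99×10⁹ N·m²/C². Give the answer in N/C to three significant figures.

At angle θ the dipole field magnitude is E = (kp/r³)·√(1 + 3cos²θ).
kp/r³ = (8.99×10⁹)(1.28×10⁻¹⁰) / (0.201)³ = 141.7 N/C.
√(1 + 3cos²34°) = √(1 + 3·0.6873) = √3.0619 ≈ 1.7498.
E ≈ 141.7 × 1.750 = 248.0 N/C.

E ≈ 248 N/C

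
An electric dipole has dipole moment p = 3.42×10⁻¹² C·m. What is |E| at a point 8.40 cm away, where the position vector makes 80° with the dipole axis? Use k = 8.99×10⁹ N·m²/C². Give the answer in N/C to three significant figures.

At angle θ the dipole field magnitude is E = (kp/r³)·√(1 + 3cos²θ).
kp/r³ = (8.99×10⁹)(3.42×10⁻¹²) / (0.0840)³ = 51.87 N/C.
√(1 + 3cos²80°) = √(1 + 3·0.0302) = √1.0905 ≈ 1.0443.
E ≈ 51.87 × 1.044 = 54.17 N/C.

E ≈ 54.2 N/C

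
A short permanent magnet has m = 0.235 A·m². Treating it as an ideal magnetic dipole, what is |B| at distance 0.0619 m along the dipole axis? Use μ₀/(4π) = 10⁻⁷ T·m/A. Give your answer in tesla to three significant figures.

On axis B = (μ₀/4π)·2m/r³.
B = 2·(10⁻⁷)·(0.235) / (0.0619)³ = 1.982×10⁻⁴ T.

B ≈ 1.98×10⁻⁴ T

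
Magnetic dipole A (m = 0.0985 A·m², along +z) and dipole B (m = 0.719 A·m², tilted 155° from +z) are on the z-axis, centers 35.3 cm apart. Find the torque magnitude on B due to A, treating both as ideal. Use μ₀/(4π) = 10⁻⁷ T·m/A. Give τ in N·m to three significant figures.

τ ≈ 1.36×10⁻⁷ N·m

Dipole B is on the axis of dipole A, so B₁ there is axial: B₁ = (μ₀/4π)·2m₁/r³ along +z.
B₁ = 2(10⁻⁷)(0.0985)/(0.353)³ = 4.479×10⁻⁷ T.
τ = m₂ B₁ sinθ.
τ = (0.719)(4.479×10⁻⁷)·sin155° = 1.361×10⁻⁷ N·m.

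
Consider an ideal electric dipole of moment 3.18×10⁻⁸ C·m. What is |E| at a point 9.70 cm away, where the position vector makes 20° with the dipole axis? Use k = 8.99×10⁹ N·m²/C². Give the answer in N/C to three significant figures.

At angle θ the dipole field magnitude is E = (kp/r³)·√(1 + 3cos²θ).
kp/r³ = (8.99×10⁹)(3.18×10⁻⁸) / (0.0970)³ = 3.132×10⁵ N/C.
√(1 + 3cos²20°) = √(1 + 3·0.8830) = √3.6491 ≈ 1.9103.
E ≈ 3.132×10⁵ × 1.910 = 5.984×10⁵ N/C.

E ≈ 5.98×10⁵ N/C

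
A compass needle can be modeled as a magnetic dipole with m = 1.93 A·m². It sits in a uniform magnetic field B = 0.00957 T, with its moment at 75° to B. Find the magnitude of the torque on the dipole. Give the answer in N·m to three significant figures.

τ ≈ 0.0178 N·m

Torque on a magnetic dipole: τ = mB sinθ.
τ = (1.93)(0.00957)·sin75° = 0.01784 N·m.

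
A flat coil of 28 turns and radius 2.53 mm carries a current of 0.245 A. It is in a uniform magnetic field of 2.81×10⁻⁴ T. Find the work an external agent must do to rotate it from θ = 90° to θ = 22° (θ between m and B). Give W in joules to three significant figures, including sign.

m = NIA = NIπa² = 28·(0.245)·π·(0.00253)² = 1.379×10⁻⁴ A·m².
W_ext = ΔU = −mB cosθ₂ + mB cosθ₁ = mB(cosθ₁ − cosθ₂).
W = (1.379×10⁻⁴)(2.81×10⁻⁴)·(cos90° − cos22°) = (3.875×10⁻⁸)·(-0.9272) = -3.593×10⁻⁸ J.

W ≈ -3.59×10⁻⁸ J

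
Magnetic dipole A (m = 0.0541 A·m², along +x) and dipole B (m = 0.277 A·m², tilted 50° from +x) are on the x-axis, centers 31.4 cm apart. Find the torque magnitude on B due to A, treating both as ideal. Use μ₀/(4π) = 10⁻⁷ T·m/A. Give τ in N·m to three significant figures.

τ ≈ 7.42×10⁻⁸ N·m

Dipole B is on the axis of dipole A, so B₁ there is axial: B₁ = (μ₀/4π)·2m₁/r³ along +x.
B₁ = 2(10⁻⁷)(0.0541)/(0.314)³ = 3.495×10⁻⁷ T.
τ = m₂ B₁ sinθ.
τ = (0.277)(3.495×10⁻⁷)·sin50° = 7.416×10⁻⁸ N·m.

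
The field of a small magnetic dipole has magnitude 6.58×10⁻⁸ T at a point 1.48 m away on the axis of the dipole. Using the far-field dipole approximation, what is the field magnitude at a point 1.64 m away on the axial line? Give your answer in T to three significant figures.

B ≈ 4.84×10⁻⁸ T

Dipole fields scale as 1/r³ in the far field; the geometry is the same at both points.
B₂ = B₁ · (r₁/r₂)³ = 6.58×10⁻⁸ · (1.48/1.64)³.
(r₁/r₂)³ = (0.9024)³ = 0.7349.
B₂ ≈ 4.836×10⁻⁸ T.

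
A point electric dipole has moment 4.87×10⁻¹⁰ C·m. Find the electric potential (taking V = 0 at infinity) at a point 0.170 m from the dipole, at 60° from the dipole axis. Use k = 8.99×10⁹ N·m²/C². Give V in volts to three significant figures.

The dipole potential is V = kp cosθ / r².
V = (8.99×10⁹)(4.87×10⁻¹⁰)·cos60° / (0.170)² = 75.75 V.

V ≈ 75.7 V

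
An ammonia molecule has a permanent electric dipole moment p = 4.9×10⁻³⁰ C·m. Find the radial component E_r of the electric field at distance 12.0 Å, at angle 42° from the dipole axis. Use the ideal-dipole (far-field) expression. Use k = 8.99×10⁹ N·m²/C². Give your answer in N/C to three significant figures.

For a dipole, E_r = (2kp cosθ)/r³.
kp/r³ = (8.99×10⁹)(4.90×10⁻³⁰)/(1.20×10⁻⁹)³ = 2.549×10⁷ N/C.
E_r = 2·2.549×10⁷·cos42° = 3.789×10⁷ N/C.

E_r ≈ 3.79×10⁷ N/C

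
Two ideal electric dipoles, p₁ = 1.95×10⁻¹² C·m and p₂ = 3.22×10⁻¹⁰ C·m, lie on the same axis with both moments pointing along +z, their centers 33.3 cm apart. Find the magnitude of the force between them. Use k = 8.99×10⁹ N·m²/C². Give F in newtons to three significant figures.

F ≈ 2.75×10⁻⁹ N

On-axis field of dipole 1 at distance r: E = 2kp₁/r³. Force on dipole 2 is F = p₂·dE/dr (gradient along axis).
dE/dr = −6kp₁/r⁴, so |F| = 6kp₁p₂/r⁴ (attractive for aligned moments).
F = 6(8.99×10⁹)(1.95×10⁻¹²)(3.22×10⁻¹⁰)/(0.333)⁴ = 2.754×10⁻⁹ N.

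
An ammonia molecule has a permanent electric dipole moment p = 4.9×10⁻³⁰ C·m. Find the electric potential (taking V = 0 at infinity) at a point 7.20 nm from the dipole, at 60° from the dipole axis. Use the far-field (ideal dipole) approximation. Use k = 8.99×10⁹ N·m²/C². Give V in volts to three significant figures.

V ≈ 4.25×10⁻⁴ V

The dipole potential is V = kp cosθ / r².
V = (8.99×10⁹)(4.90×10⁻³⁰)·cos60° / (7.20×10⁻⁹)² = 4.249×10⁻⁴ V.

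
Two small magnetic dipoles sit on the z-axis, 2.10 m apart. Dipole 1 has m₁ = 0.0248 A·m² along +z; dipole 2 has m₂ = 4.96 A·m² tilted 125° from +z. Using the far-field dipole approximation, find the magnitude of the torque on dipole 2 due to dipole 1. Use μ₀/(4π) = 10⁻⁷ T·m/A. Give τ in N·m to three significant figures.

Dipole B is on the axis of dipole A, so B₁ there is axial: B₁ = (μ₀/4π)·2m₁/r³ along +z.
B₁ = 2(10⁻⁷)(0.0248)/(2.10)³ = 5.356×10⁻¹⁰ T.
τ = m₂ B₁ sinθ.
τ = (4.96)(5.356×10⁻¹⁰)·sin125° = 2.176×10⁻⁹ N·m.

τ ≈ 2.18×10⁻⁹ N·m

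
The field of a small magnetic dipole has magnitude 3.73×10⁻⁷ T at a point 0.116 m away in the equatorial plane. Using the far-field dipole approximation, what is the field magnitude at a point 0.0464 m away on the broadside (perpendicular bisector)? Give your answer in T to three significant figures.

B ≈ 5.83×10⁻⁶ T

Dipole fields scale as 1/r³ in the far field; the geometry is the same at both points.
B₂ = B₁ · (r₁/r₂)³ = 3.73×10⁻⁷ · (0.116/0.0464)³.
(r₁/r₂)³ = (2.5)³ = 15.63.
B₂ ≈ 5.828×10⁻⁶ T.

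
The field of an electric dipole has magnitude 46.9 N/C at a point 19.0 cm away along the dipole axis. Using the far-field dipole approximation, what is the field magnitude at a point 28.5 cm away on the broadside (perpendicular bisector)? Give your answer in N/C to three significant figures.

E ≈ 6.95 N/C

Dipole fields scale as 1/r³ in the far field.
The axial field is twice the equatorial field at the same r, so the geometry factor is 1/2.
E₂ = E₁ · (1/2) · (r₁/r₂)³ = 46.9 · 0.5 · (19.0/28.5)³.
(r₁/r₂)³ = (0.6667)³ = 0.2963.
E₂ ≈ 6.948 N/C.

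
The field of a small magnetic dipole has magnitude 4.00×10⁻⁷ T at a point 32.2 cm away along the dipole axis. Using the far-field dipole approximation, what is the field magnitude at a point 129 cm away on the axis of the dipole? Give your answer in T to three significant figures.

Dipole fields scale as 1/r³ in the far field; the geometry is the same at both points.
B₂ = B₁ · (r₁/r₂)³ = 4.00×10⁻⁷ · (32.2/129)³.
(r₁/r₂)³ = (0.2496)³ = 0.01555.
B₂ ≈ 6.221×10⁻⁹ T.

B ≈ 6.22×10⁻⁹ T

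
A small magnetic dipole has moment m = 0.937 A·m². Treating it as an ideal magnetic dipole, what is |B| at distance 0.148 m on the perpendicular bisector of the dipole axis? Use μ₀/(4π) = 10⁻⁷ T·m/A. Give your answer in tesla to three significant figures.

In the equatorial plane B = (μ₀/4π)·m/r³ (half the axial value).
B = (10⁻⁷)·(0.937) / (0.148)³ = 2.890×10⁻⁵ T.

B ≈ 2.89×10⁻⁵ T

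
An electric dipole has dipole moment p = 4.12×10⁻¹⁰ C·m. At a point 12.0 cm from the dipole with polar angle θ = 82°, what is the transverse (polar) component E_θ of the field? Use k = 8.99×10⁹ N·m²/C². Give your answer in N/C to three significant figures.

E_θ ≈ 2120 N/C

For a dipole, E_θ = (kp sinθ)/r³.
kp/r³ = (8.99×10⁹)(4.12×10⁻¹⁰)/(0.120)³ = 2143 N/C.
E_θ = 2143·sin82° = 2123 N/C.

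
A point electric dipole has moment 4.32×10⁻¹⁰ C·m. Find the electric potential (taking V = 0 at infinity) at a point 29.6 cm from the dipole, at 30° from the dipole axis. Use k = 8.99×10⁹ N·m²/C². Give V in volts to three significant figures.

The dipole potential is V = kp cosθ / r².
V = (8.99×10⁹)(4.32×10⁻¹⁰)·cos30° / (0.296)² = 38.39 V.

V ≈ 38.4 V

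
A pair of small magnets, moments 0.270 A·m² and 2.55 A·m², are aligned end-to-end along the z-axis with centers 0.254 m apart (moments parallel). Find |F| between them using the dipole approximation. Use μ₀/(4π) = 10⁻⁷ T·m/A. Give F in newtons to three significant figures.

F ≈ 9.92×10⁻⁵ N

On-axis B of dipole 1: B = (μ₀/4π)·2m₁/r³. Force on dipole 2: F = m₂·dB/dr.
dB/dr = −(μ₀/4π)·6m₁/r⁴, so |F| = (μ₀/4π)·6m₁m₂/r⁴.
F = 6(10⁻⁷)(0.270)(2.55)/(0.254)⁴ = 9.925×10⁻⁵ N.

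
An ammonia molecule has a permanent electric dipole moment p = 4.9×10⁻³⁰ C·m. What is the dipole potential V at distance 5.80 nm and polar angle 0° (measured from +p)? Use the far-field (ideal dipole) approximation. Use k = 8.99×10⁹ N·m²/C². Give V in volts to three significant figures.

V ≈ 0.00131 V

The dipole potential is V = kp cosθ / r².
V = (8.99×10⁹)(4.90×10⁻³⁰)·cos0° / (5.80×10⁻⁹)² = 0.001309 V.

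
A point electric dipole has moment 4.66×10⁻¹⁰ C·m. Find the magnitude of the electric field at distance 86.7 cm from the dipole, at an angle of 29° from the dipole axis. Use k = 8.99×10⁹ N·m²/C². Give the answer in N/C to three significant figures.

E ≈ 11.7 N/C

At angle θ the dipole field magnitude is E = (kp/r³)·√(1 + 3cos²θ).
kp/r³ = (8.99×10⁹)(4.66×10⁻¹⁰) / (0.867)³ = 6.428 N/C.
√(1 + 3cos²29°) = √(1 + 3·0.7650) = √3.2949 ≈ 1.8152.
E ≈ 6.428 × 1.815 = 11.67 N/C.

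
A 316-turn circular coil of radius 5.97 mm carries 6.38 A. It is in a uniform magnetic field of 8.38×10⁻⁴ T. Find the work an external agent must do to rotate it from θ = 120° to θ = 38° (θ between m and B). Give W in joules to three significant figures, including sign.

m = NIA = NIπa² = 316·(6.38)·π·(0.00597)² = 0.2257 A·m².
W_ext = ΔU = −mB cosθ₂ + mB cosθ₁ = mB(cosθ₁ − cosθ₂).
W = (0.2257)(8.38×10⁻⁴)·(cos120° − cos38°) = (1.891×10⁻⁴)·(-1.2880) = -2.436×10⁻⁴ J.

W ≈ -2.44×10⁻⁴ J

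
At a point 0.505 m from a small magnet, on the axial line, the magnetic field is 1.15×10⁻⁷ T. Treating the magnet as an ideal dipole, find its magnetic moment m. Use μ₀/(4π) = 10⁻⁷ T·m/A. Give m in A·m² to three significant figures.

m ≈ 0.0741 A·m²

On axis B = (μ₀/4π)·2m/r³, so m = Br³·4π/(μ₀·2).
m = (1.15×10⁻⁷)·(0.505)³ / (2·10⁻⁷) = 0.07405 A·m².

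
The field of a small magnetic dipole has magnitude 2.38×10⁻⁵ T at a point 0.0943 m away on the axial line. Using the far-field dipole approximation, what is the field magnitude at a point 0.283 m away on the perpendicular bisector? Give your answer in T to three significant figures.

B ≈ 4.40×10⁻⁷ T

Dipole fields scale as 1/r³ in the far field.
The axial field is twice the equatorial field at the same r, so the geometry factor is 1/2.
B₂ = B₁ · (1/2) · (r₁/r₂)³ = 2.38×10⁻⁵ · 0.5 · (0.0943/0.283)³.
(r₁/r₂)³ = (0.3332)³ = 0.037.
B₂ ≈ 4.403×10⁻⁷ T.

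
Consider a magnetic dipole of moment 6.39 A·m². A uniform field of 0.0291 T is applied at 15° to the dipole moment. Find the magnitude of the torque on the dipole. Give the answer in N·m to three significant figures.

Torque on a magnetic dipole: τ = mB sinθ.
τ = (6.39)(0.0291)·sin15° = 0.04813 N·m.

τ ≈ 0.0481 N·m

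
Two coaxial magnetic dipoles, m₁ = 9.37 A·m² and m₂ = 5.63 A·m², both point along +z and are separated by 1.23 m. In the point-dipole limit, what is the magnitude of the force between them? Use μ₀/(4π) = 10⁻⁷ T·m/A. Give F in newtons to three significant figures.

On-axis B of dipole 1: B = (μ₀/4π)·2m₁/r³. Force on dipole 2: F = m₂·dB/dr.
dB/dr = −(μ₀/4π)·6m₁/r⁴, so |F| = (μ₀/4π)·6m₁m₂/r⁴.
F = 6(10⁻⁷)(9.37)(5.63)/(1.23)⁴ = 1.383×10⁻⁵ N.

F ≈ 1.38×10⁻⁵ N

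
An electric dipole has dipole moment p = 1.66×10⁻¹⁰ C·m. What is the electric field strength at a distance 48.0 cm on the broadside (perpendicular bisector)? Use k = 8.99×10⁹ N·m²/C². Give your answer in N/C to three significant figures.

E ≈ 13.5 N/C

On the perpendicular bisector E = kp/r³ (half the axial value at the same distance).
E = (8.99×10⁹)(1.66×10⁻¹⁰) / (0.480)³ = 13.49 N/C.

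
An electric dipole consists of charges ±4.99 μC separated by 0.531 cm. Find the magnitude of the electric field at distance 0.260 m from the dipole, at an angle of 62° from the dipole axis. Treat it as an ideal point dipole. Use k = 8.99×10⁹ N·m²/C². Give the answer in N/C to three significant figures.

E ≈ 1.75×10⁴ N/C

Dipole moment p = qd = (4.99×10⁻⁶ C)(0.00531 m) = 2.65×10⁻⁸ C·m.
At angle θ the dipole field magnitude is E = (kp/r³)·√(1 + 3cos²θ).
kp/r³ = (8.99×10⁹)(2.65×10⁻⁸) / (0.260)³ = 1.355×10⁴ N/C.
√(1 + 3cos²62°) = √(1 + 3·0.2204) = √1.6612 ≈ 1.2889.
E ≈ 1.355×10⁴ × 1.289 = 1.747×10⁴ N/C.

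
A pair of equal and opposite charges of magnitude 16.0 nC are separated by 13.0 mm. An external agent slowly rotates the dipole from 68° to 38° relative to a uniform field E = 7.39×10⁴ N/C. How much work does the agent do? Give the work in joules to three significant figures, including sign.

Dipole moment p = qd = (1.60×10⁻⁸ C)(0.0130 m) = 2.08×10⁻¹⁰ C·m.
W_ext = ΔU = U(θ₂) − U(θ₁) = −pE cosθ₂ − (−pE cosθ₁) = pE(cosθ₁ − cosθ₂).
W = (2.08×10⁻¹⁰)(7.39×10⁴)·(cos68° − cos38°) = (1.537×10⁻⁵)·(-0.4134) = -6.355×10⁻⁶ J.

W ≈ -6.35×10⁻⁶ J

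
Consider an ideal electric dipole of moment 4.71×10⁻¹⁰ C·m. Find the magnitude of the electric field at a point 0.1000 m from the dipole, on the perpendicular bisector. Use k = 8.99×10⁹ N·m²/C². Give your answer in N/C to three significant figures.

On the perpendicular bisector E = kp/r³ (half the axial value at the same distance).
E = (8.99×10⁹)(4.71×10⁻¹⁰) / (0.100)³ = 4234 N/C.

E ≈ 4230 N/C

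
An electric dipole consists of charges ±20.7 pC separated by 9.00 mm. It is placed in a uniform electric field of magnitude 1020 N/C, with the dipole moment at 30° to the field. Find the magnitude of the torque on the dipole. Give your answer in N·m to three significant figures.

Dipole moment p = qd = (2.07×10⁻¹¹ C)(0.00900 m) = 1.863×10⁻¹³ C·m.
Torque on an electric dipole: τ = pE sinθ.
τ = (1.863×10⁻¹³)(1020)·sin30° = 9.501×10⁻¹¹ N·m.

τ ≈ 9.50×10⁻¹¹ N·m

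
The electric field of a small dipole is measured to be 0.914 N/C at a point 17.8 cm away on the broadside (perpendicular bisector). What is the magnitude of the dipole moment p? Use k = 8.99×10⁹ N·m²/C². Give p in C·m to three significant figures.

p ≈ 5.73×10⁻¹³ C·m

In the equatorial plane E = kp/r³, so p = Er³/(k).
p = (0.914)·(0.178)³ / (8.99×10⁹) = 5.734×10⁻¹³ C·m.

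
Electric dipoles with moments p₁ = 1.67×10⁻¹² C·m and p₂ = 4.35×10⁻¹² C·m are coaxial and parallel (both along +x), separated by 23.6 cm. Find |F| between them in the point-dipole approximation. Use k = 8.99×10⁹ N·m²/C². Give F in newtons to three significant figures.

F ≈ 1.26×10⁻¹⁰ N

On-axis field of dipole 1 at distance r: E = 2kp₁/r³. Force on dipole 2 is F = p₂·dE/dr (gradient along axis).
dE/dr = −6kp₁/r⁴, so |F| = 6kp₁p₂/r⁴ (attractive for aligned moments).
F = 6(8.99×10⁹)(1.67×10⁻¹²)(4.35×10⁻¹²)/(0.236)⁴ = 1.263×10⁻¹⁰ N.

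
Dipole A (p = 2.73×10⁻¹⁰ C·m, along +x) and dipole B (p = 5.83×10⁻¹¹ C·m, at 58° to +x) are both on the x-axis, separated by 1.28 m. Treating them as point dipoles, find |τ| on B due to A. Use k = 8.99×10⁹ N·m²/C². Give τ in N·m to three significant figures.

τ ≈ 1.16×10⁻¹⁰ N·m

The second dipole sits on the axis of the first, so the field there is axial: E₁ = 2kp₁/r³ along +x.
E₁ = 2(8.99×10⁹)(2.73×10⁻¹⁰)/(1.28)³ = 2.341 N/C.
Torque on the second dipole: τ = p₂ E₁ sinθ.
τ = (5.83×10⁻¹¹)(2.341)·sin58° = 1.157×10⁻¹⁰ N·m.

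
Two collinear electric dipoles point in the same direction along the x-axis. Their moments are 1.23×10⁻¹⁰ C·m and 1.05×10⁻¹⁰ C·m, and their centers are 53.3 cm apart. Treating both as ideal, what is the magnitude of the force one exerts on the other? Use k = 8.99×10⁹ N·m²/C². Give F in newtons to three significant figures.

F ≈ 8.63×10⁻⁹ N

On-axis field of dipole 1 at distance r: E = 2kp₁/r³. Force on dipole 2 is F = p₂·dE/dr (gradient along axis).
dE/dr = −6kp₁/r⁴, so |F| = 6kp₁p₂/r⁴ (attractive for aligned moments).
F = 6(8.99×10⁹)(1.23×10⁻¹⁰)(1.05×10⁻¹⁰)/(0.533)⁴ = 8.632×10⁻⁹ N.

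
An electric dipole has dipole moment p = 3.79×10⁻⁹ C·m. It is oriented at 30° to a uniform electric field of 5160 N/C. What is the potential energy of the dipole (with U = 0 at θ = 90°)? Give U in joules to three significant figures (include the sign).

U = −p·E = −pE cosθ.
U = −(3.79×10⁻⁹)(5160)·cos30° = -1.694×10⁻⁵ J.

U ≈ -1.69×10⁻⁵ J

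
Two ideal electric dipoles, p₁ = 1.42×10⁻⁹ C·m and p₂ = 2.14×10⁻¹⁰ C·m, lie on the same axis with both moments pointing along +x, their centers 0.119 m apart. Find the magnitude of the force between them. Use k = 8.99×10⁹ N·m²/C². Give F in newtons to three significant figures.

On-axis field of dipole 1 at distance r: E = 2kp₁/r³. Force on dipole 2 is F = p₂·dE/dr (gradient along axis).
dE/dr = −6kp₁/r⁴, so |F| = 6kp₁p₂/r⁴ (attractive for aligned moments).
F = 6(8.99×10⁹)(1.42×10⁻⁹)(2.14×10⁻¹⁰)/(0.119)⁴ = 8.174×10⁻⁵ N.

F ≈ 8.17×10⁻⁵ N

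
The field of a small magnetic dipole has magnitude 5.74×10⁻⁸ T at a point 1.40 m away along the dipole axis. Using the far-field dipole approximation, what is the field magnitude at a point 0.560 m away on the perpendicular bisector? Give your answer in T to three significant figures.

B ≈ 4.48×10⁻⁷ T

Dipole fields scale as 1/r³ in the far field.
The axial field is twice the equatorial field at the same r, so the geometry factor is 1/2.
B₂ = B₁ · (1/2) · (r₁/r₂)³ = 5.74×10⁻⁸ · 0.5 · (1.40/0.560)³.
(r₁/r₂)³ = (2.5)³ = 15.62.
B₂ ≈ 4.484×10⁻⁷ T.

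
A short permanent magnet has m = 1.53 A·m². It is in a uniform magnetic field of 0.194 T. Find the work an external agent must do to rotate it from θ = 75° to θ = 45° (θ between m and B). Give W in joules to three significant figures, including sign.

W_ext = ΔU = −mB cosθ₂ + mB cosθ₁ = mB(cosθ₁ − cosθ₂).
W = (1.53)(0.194)·(cos75° − cos45°) = (0.2968)·(-0.4483) = -0.1331 J.

W ≈ -0.133 J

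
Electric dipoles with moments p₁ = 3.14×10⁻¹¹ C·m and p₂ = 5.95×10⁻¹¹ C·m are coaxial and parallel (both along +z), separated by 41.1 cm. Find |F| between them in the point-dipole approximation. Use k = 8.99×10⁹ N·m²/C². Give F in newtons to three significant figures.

F ≈ 3.53×10⁻⁹ N

On-axis field of dipole 1 at distance r: E = 2kp₁/r³. Force on dipole 2 is F = p₂·dE/dr (gradient along axis).
dE/dr = −6kp₁/r⁴, so |F| = 6kp₁p₂/r⁴ (attractive for aligned moments).
F = 6(8.99×10⁹)(3.14×10⁻¹¹)(5.95×10⁻¹¹)/(0.411)⁴ = 3.532×10⁻⁹ N.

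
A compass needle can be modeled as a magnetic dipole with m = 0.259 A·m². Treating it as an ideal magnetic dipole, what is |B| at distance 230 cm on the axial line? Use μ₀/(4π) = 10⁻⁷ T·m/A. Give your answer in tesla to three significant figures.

On axis B = (μ₀/4π)·2m/r³.
B = 2·(10⁻⁷)·(0.259) / (2.30)³ = 4.257×10⁻⁹ T.

B ≈ 4.26×10⁻⁹ T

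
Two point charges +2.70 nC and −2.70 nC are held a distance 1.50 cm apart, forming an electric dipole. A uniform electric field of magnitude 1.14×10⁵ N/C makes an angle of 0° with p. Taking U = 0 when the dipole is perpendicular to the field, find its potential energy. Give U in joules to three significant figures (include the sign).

U ≈ -4.62×10⁻⁶ J

Dipole moment p = qd = (2.70×10⁻⁹ C)(0.0150 m) = 4.05×10⁻¹¹ C·m.
U = −p·E = −pE cosθ.
U = −(4.05×10⁻¹¹)(1.14×10⁵)·cos0° = -4.617×10⁻⁶ J.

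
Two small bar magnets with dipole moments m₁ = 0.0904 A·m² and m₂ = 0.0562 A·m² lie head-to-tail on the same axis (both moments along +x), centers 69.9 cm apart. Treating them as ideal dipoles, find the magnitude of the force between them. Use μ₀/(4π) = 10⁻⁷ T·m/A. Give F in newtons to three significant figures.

F ≈ 1.28×10⁻⁸ N

On-axis B of dipole 1: B = (μ₀/4π)·2m₁/r³. Force on dipole 2: F = m₂·dB/dr.
dB/dr = −(μ₀/4π)·6m₁/r⁴, so |F| = (μ₀/4π)·6m₁m₂/r⁴.
F = 6(10⁻⁷)(0.0904)(0.0562)/(0.699)⁴ = 1.277×10⁻⁸ N.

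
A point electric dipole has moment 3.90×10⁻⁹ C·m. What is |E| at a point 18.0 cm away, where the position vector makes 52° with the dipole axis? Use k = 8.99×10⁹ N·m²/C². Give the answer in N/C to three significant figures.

E ≈ 8790 N/C

At angle θ the dipole field magnitude is E = (kp/r³)·√(1 + 3cos²θ).
kp/r³ = (8.99×10⁹)(3.90×10⁻⁹) / (0.180)³ = 6012 N/C.
√(1 + 3cos²52°) = √(1 + 3·0.3790) = √2.1371 ≈ 1.4619.
E ≈ 6012 × 1.462 = 8789 N/C.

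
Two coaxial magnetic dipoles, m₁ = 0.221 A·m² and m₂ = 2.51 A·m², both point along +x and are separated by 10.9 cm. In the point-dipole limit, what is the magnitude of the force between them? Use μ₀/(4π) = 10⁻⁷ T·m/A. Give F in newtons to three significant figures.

F ≈ 0.00236 N

On-axis B of dipole 1: B = (μ₀/4π)·2m₁/r³. Force on dipole 2: F = m₂·dB/dr.
dB/dr = −(μ₀/4π)·6m₁/r⁴, so |F| = (μ₀/4π)·6m₁m₂/r⁴.
F = 6(10⁻⁷)(0.221)(2.51)/(0.109)⁴ = 0.002358 N.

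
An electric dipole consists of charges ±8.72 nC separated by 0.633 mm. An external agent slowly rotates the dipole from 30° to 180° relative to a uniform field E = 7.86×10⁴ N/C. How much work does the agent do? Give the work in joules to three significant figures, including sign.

W ≈ 8.10×10⁻⁷ J

Dipole moment p = qd = (8.72×10⁻⁹ C)(6.33×10⁻⁴ m) = 5.52×10⁻¹² C·m.
W_ext = ΔU = U(θ₂) − U(θ₁) = −pE cosθ₂ − (−pE cosθ₁) = pE(cosθ₁ − cosθ₂).
W = (5.52×10⁻¹²)(7.86×10⁴)·(cos30° − cos180°) = (4.339×10⁻⁷)·(+1.8660) = 8.096×10⁻⁷ J.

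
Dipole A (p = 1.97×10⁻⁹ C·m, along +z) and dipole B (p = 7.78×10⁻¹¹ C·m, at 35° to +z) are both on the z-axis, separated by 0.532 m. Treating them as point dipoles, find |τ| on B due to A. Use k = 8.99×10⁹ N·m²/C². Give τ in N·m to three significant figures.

The second dipole sits on the axis of the first, so the field there is axial: E₁ = 2kp₁/r³ along +z.
E₁ = 2(8.99×10⁹)(1.97×10⁻⁹)/(0.532)³ = 235.2 N/C.
Torque on the second dipole: τ = p₂ E₁ sinθ.
τ = (7.78×10⁻¹¹)(235.2)·sin35° = 1.050×10⁻⁸ N·m.

τ ≈ 1.05×10⁻⁸ N·m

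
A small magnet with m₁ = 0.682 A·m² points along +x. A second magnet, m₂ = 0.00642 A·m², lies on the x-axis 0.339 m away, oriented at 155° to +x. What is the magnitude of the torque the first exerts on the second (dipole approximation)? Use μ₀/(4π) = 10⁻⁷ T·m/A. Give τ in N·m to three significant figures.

τ ≈ 9.50×10⁻⁹ N·m

Dipole B is on the axis of dipole A, so B₁ there is axial: B₁ = (μ₀/4π)·2m₁/r³ along +x.
B₁ = 2(10⁻⁷)(0.682)/(0.339)³ = 3.501×10⁻⁶ T.
τ = m₂ B₁ sinθ.
τ = (0.00642)(3.501×10⁻⁶)·sin155° = 9.499×10⁻⁹ N·m.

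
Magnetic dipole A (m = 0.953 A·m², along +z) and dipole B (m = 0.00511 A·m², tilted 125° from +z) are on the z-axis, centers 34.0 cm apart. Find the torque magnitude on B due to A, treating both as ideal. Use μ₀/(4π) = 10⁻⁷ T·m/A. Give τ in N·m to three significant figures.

Dipole B is on the axis of dipole A, so B₁ there is axial: B₁ = (μ₀/4π)·2m₁/r³ along +z.
B₁ = 2(10⁻⁷)(0.953)/(0.340)³ = 4.849×10⁻⁶ T.
τ = m₂ B₁ sinθ.
τ = (0.00511)(4.849×10⁻⁶)·sin125° = 2.030×10⁻⁸ N·m.

τ ≈ 2.03×10⁻⁸ N·m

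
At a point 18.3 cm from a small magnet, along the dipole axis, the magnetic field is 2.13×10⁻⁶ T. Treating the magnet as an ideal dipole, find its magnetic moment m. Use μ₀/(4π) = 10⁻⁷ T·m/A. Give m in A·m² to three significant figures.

m ≈ 0.0653 A·m²

On axis B = (μ₀/4π)·2m/r³, so m = Br³·4π/(μ₀·2).
m = (2.13×10⁻⁶)·(0.183)³ / (2·10⁻⁷) = 0.06527 A·m².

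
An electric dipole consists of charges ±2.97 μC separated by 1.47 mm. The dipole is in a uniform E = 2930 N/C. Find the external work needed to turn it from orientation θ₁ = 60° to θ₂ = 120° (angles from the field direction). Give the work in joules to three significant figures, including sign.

Dipole moment p = qd = (2.97×10⁻⁶ C)(0.00147 m) = 4.366×10⁻⁹ C·m.
W_ext = ΔU = U(θ₂) − U(θ₁) = −pE cosθ₂ − (−pE cosθ₁) = pE(cosθ₁ − cosθ₂).
W = (4.366×10⁻⁹)(2930)·(cos60° − cos120°) = (1.279×10⁻⁵)·(+1.0000) = 1.279×10⁻⁵ J.

W ≈ 1.28×10⁻⁵ J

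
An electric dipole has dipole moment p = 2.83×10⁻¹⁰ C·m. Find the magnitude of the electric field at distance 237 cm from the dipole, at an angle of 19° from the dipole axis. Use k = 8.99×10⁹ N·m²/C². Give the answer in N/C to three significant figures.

E ≈ 0.367 N/C

At angle θ the dipole field magnitude is E = (kp/r³)·√(1 + 3cos²θ).
kp/r³ = (8.99×10⁹)(2.83×10⁻¹⁰) / (2.37)³ = 0.1911 N/C.
√(1 + 3cos²19°) = √(1 + 3·0.8940) = √3.6820 ≈ 1.9189.
E ≈ 0.1911 × 1.919 = 0.3667 N/C.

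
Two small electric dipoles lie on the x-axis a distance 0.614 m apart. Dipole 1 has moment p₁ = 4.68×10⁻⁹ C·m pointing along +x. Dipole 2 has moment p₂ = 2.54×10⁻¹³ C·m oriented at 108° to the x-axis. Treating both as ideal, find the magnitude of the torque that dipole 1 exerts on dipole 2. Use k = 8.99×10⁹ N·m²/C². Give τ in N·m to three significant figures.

τ ≈ 8.78×10⁻¹¹ N·m

The second dipole sits on the axis of the first, so the field there is axial: E₁ = 2kp₁/r³ along +x.
E₁ = 2(8.99×10⁹)(4.68×10⁻⁹)/(0.614)³ = 363.5 N/C.
Torque on the second dipole: τ = p₂ E₁ sinθ.
τ = (2.54×10⁻¹³)(363.5)·sin108° = 8.782×10⁻¹¹ N·m.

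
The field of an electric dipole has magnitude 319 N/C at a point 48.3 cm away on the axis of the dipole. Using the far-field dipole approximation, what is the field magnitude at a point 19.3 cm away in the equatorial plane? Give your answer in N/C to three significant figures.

Dipole fields scale as 1/r³ in the far field.
The axial field is twice the equatorial field at the same r, so the geometry factor is 1/2.
E₂ = E₁ · (1/2) · (r₁/r₂)³ = 319 · 0.5 · (48.3/19.3)³.
(r₁/r₂)³ = (2.503)³ = 15.67.
E₂ ≈ 2500 N/C.

E ≈ 2500 N/C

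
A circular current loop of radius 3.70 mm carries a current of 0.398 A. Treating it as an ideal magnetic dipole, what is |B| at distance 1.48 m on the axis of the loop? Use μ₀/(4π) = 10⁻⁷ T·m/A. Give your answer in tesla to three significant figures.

B ≈ 1.06×10⁻¹² T

Magnetic moment m = IA = Iπa² = (0.398)·π·(0.00370)² = 1.712×10⁻⁵ A·m².
On axis B = (μ₀/4π)·2m/r³.
B = 2·(10⁻⁷)·(1.712×10⁻⁵) / (1.48)³ = 1.056×10⁻¹² T.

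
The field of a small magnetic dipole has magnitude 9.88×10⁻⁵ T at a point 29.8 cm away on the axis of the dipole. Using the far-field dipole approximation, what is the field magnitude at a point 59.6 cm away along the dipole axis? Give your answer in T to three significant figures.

Dipole fields scale as 1/r³ in the far field; the geometry is the same at both points.
B₂ = B₁ · (r₁/r₂)³ = 9.88×10⁻⁵ · (29.8/59.6)³.
(r₁/r₂)³ = (0.5)³ = 0.125.
B₂ ≈ 1.235×10⁻⁵ T.

B ≈ 1.24×10⁻⁵ T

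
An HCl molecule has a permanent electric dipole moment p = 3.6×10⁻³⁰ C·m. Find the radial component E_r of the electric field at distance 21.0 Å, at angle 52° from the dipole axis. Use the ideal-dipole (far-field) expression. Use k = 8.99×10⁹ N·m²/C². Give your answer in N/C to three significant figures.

E_r ≈ 4.30×10⁶ N/C

For a dipole, E_r = (2kp cosθ)/r³.
kp/r³ = (8.99×10⁹)(3.60×10⁻³⁰)/(2.10×10⁻⁹)³ = 3.495×10⁶ N/C.
E_r = 2·3.495×10⁶·cos52° = 4.303×10⁶ N/C.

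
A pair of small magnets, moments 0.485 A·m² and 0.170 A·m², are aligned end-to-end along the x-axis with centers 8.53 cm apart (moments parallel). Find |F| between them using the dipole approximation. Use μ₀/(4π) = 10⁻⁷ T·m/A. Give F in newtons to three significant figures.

On-axis B of dipole 1: B = (μ₀/4π)·2m₁/r³. Force on dipole 2: F = m₂·dB/dr.
dB/dr = −(μ₀/4π)·6m₁/r⁴, so |F| = (μ₀/4π)·6m₁m₂/r⁴.
F = 6(10⁻⁷)(0.485)(0.170)/(0.0853)⁴ = 9.344×10⁻⁴ N.

F ≈ 9.34×10⁻⁴ N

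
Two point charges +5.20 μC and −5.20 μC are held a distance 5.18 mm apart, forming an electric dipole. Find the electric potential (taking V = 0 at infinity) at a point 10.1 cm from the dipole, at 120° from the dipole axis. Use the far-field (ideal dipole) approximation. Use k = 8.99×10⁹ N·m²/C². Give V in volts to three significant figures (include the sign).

Dipole moment p = qd = (5.20×10⁻⁶ C)(0.00518 m) = 2.694×10⁻⁸ C·m.
The dipole potential is V = kp cosθ / r².
V = (8.99×10⁹)(2.694×10⁻⁸)·cos120° / (0.101)² = -1.187×10⁴ V.

V ≈ -1.19×10⁴ V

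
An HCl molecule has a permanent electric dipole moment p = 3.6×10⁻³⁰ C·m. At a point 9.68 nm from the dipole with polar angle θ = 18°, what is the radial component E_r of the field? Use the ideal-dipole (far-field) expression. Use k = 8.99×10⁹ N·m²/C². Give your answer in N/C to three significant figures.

For a dipole, E_r = (2kp cosθ)/r³.
kp/r³ = (8.99×10⁹)(3.60×10⁻³⁰)/(9.68×10⁻⁹)³ = 3.568×10⁴ N/C.
E_r = 2·3.568×10⁴·cos18° = 6.787×10⁴ N/C.

E_r ≈ 6.79×10⁴ N/C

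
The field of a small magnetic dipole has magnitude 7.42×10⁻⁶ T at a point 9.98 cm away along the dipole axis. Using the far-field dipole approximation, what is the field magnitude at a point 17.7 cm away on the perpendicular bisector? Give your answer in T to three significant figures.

B ≈ 6.65×10⁻⁷ T

Dipole fields scale as 1/r³ in the far field.
The axial field is twice the equatorial field at the same r, so the geometry factor is 1/2.
B₂ = B₁ · (1/2) · (r₁/r₂)³ = 7.42×10⁻⁶ · 0.5 · (9.98/17.7)³.
(r₁/r₂)³ = (0.5638)³ = 0.1793.
B₂ ≈ 6.650×10⁻⁷ T.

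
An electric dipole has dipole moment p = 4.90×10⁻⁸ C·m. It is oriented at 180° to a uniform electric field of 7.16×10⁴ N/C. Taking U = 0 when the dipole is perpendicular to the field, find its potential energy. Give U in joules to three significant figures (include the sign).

U ≈ 0.00351 J

U = −p·E = −pE cosθ.
U = −(4.90×10⁻⁸)(7.16×10⁴)·cos180° = 0.003508 J.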